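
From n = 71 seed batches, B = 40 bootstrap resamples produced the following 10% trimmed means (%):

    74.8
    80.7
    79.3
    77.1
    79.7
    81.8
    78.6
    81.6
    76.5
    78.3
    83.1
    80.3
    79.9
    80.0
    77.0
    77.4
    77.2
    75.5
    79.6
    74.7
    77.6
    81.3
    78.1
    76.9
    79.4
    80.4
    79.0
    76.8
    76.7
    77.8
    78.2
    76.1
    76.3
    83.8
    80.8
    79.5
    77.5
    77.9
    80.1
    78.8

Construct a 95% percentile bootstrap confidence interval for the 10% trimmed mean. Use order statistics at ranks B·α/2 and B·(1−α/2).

Sorted replicates: 74.7, 74.8, 75.5, 76.1, 76.3, 76.5, 76.7, 76.8, 76.9, 77.0, 77.1, 77.2, 77.4, 77.5, 77.6, 77.8, 77.9, 78.1, 78.2, 78.3, 78.6, 78.8, 79.0, 79.3, 79.4, 79.5, 79.6, 79.7, 79.9, 80.0, 80.1, 80.3, 80.4, 80.7, 80.8, 81.3, 81.6, 81.8, 83.1, 83.8
α = 0.05; lower rank = 40 × 0.025 = 1; upper rank = 40 × 0.975 = 39.
The 1st smallest replicate is 74.7; the 39th is 83.1.

(74.7, 83.1)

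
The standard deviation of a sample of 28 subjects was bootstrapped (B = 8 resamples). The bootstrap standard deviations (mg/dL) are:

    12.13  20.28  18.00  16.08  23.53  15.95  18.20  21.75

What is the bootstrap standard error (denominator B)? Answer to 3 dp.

SE* = 3.387

Bootstrap SE is the standard deviation of the 8 replicate standard deviations.
Mean of replicates: (12.13 + 20.28 + 18.00 + 16.08 + 23.53 + 15.95 + 18.20 + 21.75) / 8 = 145.9200 / 8 = 18.2400
Sum of squared deviations: (−6.1100)² + (+2.0400)² + (−0.2400)² + (−2.1600)² + (+5.2900)² + (−2.2900)² + (−0.0400)² + (+3.5100)² = 91.7668
Variance = 91.7668 / 8 = 11.4709
SE* = √11.4709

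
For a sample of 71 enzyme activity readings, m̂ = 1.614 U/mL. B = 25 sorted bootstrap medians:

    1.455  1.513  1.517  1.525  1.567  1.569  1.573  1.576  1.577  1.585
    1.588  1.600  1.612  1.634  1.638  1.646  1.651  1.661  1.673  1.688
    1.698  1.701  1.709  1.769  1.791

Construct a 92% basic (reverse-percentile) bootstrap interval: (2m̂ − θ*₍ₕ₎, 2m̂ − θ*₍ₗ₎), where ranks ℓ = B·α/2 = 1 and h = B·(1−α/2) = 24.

(1.459, 1.773)

Percentile endpoints at ranks 1 and 24: θ*₍1₎ = 1.455, θ*₍24₎ = 1.769.
Basic interval reflects these around m̂:
  lower = 2 × 1.614 − 1.769 = 1.459
  upper = 2 × 1.614 − 1.455 = 1.773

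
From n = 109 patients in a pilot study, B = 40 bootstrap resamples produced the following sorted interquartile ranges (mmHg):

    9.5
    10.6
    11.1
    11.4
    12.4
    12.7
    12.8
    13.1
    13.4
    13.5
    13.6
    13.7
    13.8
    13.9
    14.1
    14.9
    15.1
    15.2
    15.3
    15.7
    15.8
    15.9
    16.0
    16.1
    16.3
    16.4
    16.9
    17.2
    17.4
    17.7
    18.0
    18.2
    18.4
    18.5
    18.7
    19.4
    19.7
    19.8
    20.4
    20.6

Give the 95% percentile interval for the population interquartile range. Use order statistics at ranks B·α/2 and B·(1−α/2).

(9.5, 20.4)

α = 0.05; lower rank = 40 × 0.025 = 1; upper rank = 40 × 0.975 = 39.
The 1st smallest replicate is 9.5; the 39th is 20.4.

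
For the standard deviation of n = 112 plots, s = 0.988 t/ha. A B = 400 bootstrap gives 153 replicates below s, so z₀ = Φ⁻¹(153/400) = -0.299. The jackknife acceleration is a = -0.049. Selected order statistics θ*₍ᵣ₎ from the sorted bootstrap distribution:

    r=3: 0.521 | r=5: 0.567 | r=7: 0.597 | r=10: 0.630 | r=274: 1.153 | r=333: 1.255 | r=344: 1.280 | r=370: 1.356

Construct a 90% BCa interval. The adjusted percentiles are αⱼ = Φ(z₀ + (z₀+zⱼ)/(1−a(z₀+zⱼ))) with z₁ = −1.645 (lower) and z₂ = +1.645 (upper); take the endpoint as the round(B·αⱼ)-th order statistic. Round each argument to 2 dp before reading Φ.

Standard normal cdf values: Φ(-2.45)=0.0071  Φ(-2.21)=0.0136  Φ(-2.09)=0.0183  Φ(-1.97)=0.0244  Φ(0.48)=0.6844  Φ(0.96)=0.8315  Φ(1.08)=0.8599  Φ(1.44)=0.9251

Lower: z₀ + z₁ = -0.299 + (-1.645) = -1.944; 1 − a(z₀+z₁) = 1 − (-0.049)(-1.944) = 0.9047; argument = -0.299 + (-1.944)/0.9047 = -2.4477 → -2.45.
α₁ = Φ(-2.45) = 0.0071; rank = round(400 × 0.0071) = 3; θ*₍3₎ = 0.521.
Upper: z₀ + z₂ = 1.346; 1 − a(z₀+z₂) = 1.0660; argument = 0.9637 → 0.96; α₂ = 0.8315; rank = 333; θ*₍333₎ = 1.255.

(0.521, 1.255)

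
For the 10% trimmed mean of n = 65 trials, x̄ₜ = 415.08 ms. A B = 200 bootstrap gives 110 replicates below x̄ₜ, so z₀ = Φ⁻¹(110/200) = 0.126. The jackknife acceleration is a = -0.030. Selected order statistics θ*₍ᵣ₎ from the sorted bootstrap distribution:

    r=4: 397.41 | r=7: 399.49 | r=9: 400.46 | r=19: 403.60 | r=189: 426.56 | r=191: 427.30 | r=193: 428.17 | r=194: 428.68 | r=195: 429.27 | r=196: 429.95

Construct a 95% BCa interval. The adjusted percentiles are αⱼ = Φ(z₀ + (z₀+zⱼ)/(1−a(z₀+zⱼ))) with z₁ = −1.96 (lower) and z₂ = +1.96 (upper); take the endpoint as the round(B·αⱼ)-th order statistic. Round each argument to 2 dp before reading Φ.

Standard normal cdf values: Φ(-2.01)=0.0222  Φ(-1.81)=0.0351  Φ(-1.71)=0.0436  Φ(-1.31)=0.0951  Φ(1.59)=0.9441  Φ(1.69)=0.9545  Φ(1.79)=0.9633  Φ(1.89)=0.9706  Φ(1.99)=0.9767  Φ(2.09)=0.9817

(399.49, 429.95)

Lower: z₀ + z₁ = 0.126 + (-1.960) = -1.834; 1 − a(z₀+z₁) = 1 − (-0.030)(-1.834) = 0.9450; argument = 0.126 + (-1.834)/0.9450 = -1.8148 → -1.81.
α₁ = Φ(-1.81) = 0.0351; rank = round(200 × 0.0351) = 7; θ*₍7₎ = 399.49.
Upper: z₀ + z₂ = 2.086; 1 − a(z₀+z₂) = 1.0626; argument = 2.0891 → 2.09; α₂ = 0.9817; rank = 196; θ*₍196₎ = 429.95.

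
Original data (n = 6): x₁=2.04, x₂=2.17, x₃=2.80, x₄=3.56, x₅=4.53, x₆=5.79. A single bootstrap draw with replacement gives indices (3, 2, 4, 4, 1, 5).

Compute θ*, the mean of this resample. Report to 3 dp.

Resample values: 2.80, 2.17, 3.56, 3.56, 2.04, 4.53.
Mean = (2.80 + 2.17 + 3.56 + 3.56 + 2.04 + 4.53) / 6 = 18.660 / 6 = 3.110

θ* = 3.110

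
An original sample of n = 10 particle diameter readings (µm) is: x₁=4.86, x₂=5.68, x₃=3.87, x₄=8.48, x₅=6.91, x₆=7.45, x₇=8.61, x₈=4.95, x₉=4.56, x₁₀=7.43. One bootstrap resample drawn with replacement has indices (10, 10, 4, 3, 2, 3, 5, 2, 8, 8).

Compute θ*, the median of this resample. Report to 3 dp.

Resample values: 7.43, 7.43, 8.48, 3.87, 5.68, 3.87, 6.91, 5.68, 4.95, 4.95.
Sorted: 3.87, 3.87, 4.95, 4.95, 5.68, 5.68, 6.91, 7.43, 7.43, 8.48
Median = average of the two middle values = 5.680

θ* = 5.680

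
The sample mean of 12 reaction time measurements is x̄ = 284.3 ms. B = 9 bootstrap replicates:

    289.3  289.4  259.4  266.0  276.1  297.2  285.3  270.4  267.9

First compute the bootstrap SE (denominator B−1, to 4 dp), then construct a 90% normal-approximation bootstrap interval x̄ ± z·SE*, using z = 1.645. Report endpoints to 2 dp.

(263.07, 305.53)

Mean of replicates = 277.8889; sum of squared deviations = 1332.8089; SE* = √(1332.8089/8) = 12.9074
Margin = 1.645 × 12.9074 = 21.233
Interval: 284.3 ± 21.233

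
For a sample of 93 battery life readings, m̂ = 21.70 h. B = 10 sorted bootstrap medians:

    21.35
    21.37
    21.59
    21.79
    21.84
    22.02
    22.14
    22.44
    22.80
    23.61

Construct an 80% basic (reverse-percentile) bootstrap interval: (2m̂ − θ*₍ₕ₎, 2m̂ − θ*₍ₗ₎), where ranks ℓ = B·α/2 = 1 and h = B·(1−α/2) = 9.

Percentile endpoints at ranks 1 and 9: θ*₍1₎ = 21.35, θ*₍9₎ = 22.80.
Basic interval reflects these around m̂:
  lower = 2 × 21.70 − 22.80 = 20.60
  upper = 2 × 21.70 − 21.35 = 22.05

(20.60, 22.05)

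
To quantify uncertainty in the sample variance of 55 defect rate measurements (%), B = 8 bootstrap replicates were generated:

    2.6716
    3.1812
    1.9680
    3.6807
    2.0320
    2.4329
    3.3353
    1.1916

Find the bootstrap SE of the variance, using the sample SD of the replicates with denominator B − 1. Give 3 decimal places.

Bootstrap SE is the standard deviation of the 8 replicate variances.
Mean of replicates: (2.6716 + 3.1812 + 1.9680 + 3.6807 + 2.0320 + 2.4329 + 3.3353 + 1.1916) / 8 = 20.49330 / 8 = 2.56166
Sum of squared deviations: (+0.10994)² + (+0.61954)² + (−0.59366)² + (+1.11904)² + (−0.52966)² + (−0.12876)² + (+0.77364)² + (−1.37006)² = 4.77330
Variance = 4.77330 / 7 = 0.68190
SE* = √0.68190

SE* = 0.826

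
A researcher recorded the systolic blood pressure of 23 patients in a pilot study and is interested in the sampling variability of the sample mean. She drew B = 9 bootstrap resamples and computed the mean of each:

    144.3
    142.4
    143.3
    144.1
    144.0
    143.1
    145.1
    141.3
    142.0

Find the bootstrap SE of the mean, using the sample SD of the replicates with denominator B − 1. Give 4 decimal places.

SE* = 1.2201

Bootstrap SE is the standard deviation of the 9 replicate means.
Mean of replicates: (144.3 + 142.4 + 143.3 + 144.1 + 144.0 + 143.1 + 145.1 + 141.3 + 142.0) / 9 = 1289.60000 / 9 = 143.28889
Sum of squared deviations: (+1.01111)² + (−0.88889)² + (+0.01111)² + (+0.81111)² + (+0.71111)² + (−0.18889)² + (+1.81111)² + (−1.98889)² + (−1.28889)² = 11.90889
Variance = 11.90889 / 8 = 1.48861
SE* = √1.48861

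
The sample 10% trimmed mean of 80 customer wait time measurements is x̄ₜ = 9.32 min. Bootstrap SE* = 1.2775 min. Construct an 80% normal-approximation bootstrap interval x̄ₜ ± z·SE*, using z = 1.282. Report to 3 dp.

(7.682, 10.958)

Margin = 1.282 × 1.2775 = 1.6378
Interval: 9.32 ± 1.6378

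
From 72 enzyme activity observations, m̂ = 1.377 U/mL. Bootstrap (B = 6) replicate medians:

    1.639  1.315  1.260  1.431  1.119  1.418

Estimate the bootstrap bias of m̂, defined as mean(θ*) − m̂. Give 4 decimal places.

mean(θ*) = (1.639 + 1.315 + 1.260 + 1.431 + 1.119 + 1.418) / 6 = 1.36367
bias = 1.36367 − 1.377

bias = −0.0133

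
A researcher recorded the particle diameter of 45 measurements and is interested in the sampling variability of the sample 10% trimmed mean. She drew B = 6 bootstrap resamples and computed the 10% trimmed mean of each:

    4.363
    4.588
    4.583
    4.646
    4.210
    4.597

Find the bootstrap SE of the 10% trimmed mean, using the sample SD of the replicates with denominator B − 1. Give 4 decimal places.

SE* = 0.1722

Bootstrap SE is the standard deviation of the 6 replicate 10% trimmed means.
Mean of replicates: (4.363 + 4.588 + 4.583 + 4.646 + 4.210 + 4.597) / 6 = 26.98700 / 6 = 4.49783
Sum of squared deviations: (−0.13483)² + (+0.09017)² + (+0.08517)² + (+0.14817)² + (−0.28783)² + (+0.09917)² = 0.14820
Variance = 0.14820 / 5 = 0.02964
SE* = √0.02964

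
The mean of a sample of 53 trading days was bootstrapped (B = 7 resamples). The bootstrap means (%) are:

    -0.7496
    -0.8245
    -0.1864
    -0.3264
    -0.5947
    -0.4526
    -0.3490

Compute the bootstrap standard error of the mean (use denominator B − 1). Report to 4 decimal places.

Bootstrap SE is the standard deviation of the 7 replicate means.
Mean of replicates: ((-0.7496) + (-0.8245) + (-0.1864) + (-0.3264) + (-0.5947) + (-0.4526) + (-0.3490)) / 7 = -3.48320 / 7 = -0.49760
Sum of squared deviations: (−0.25200)² + (−0.32690)² + (+0.31120)² + (+0.17120)² + (−0.09710)² + (+0.04500)² + (+0.14860)² = 0.33006
Variance = 0.33006 / 6 = 0.05501
SE* = √0.05501

SE* = 0.2345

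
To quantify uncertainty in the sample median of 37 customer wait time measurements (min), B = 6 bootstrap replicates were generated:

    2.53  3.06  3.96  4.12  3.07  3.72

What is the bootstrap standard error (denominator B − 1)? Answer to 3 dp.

SE* = 0.619

Bootstrap SE is the standard deviation of the 6 replicate medians.
Mean of replicates: (2.53 + 3.06 + 3.96 + 4.12 + 3.07 + 3.72) / 6 = 20.4600 / 6 = 3.4100
Sum of squared deviations: (−0.8800)² + (−0.3500)² + (+0.5500)² + (+0.7100)² + (−0.3400)² + (+0.3100)² = 1.9152
Variance = 1.9152 / 5 = 0.3830
SE* = √0.3830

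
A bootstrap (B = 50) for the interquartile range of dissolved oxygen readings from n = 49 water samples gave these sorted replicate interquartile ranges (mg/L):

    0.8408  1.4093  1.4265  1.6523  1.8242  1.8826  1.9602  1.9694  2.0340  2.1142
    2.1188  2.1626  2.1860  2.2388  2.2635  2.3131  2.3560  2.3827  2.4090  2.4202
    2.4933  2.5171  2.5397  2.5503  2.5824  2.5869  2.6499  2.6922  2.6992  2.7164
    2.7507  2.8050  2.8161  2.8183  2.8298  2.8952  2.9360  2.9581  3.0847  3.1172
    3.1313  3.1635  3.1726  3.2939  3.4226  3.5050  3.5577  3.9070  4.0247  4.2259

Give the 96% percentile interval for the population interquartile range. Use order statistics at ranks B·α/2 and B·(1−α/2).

(0.8408, 4.0247)

α = 0.04; lower rank = 50 × 0.020 = 1; upper rank = 50 × 0.980 = 49.
The 1st smallest replicate is 0.8408; the 49th is 4.0247.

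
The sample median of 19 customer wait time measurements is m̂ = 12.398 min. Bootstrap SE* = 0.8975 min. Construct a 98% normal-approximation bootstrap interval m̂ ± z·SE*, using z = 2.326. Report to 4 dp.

Margin = 2.326 × 0.8975 = 2.08758
Interval: 12.398 ± 2.08758

(10.3104, 14.4856)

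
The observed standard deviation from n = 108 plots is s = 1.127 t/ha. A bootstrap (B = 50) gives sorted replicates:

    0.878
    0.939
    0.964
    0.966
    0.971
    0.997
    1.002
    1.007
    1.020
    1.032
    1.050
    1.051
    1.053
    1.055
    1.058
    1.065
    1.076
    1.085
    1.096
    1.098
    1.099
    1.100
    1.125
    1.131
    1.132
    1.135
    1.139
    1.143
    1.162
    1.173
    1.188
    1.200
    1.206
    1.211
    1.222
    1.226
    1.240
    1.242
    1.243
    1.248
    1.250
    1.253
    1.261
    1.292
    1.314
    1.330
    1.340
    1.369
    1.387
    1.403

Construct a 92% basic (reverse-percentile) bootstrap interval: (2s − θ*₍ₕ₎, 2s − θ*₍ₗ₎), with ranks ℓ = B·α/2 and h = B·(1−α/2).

(0.885, 1.315)

Percentile endpoints at ranks 2 and 48: θ*₍2₎ = 0.939, θ*₍48₎ = 1.369.
Basic interval reflects these around s:
  lower = 2 × 1.127 − 1.369 = 0.885
  upper = 2 × 1.127 − 0.939 = 1.315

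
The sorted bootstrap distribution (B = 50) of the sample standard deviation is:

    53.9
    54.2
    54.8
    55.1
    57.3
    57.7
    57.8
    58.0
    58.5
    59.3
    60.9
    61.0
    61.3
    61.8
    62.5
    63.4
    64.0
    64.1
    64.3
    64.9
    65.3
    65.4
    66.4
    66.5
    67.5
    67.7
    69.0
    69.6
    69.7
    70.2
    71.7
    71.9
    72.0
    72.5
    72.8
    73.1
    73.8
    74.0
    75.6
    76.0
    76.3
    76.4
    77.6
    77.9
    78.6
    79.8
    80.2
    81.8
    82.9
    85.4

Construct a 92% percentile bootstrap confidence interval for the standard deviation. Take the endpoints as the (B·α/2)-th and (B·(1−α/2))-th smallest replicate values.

α = 0.08; lower rank = 50 × 0.040 = 2; upper rank = 50 × 0.960 = 48.
The 2nd smallest replicate is 54.2; the 48th is 81.8.

(54.2, 81.8)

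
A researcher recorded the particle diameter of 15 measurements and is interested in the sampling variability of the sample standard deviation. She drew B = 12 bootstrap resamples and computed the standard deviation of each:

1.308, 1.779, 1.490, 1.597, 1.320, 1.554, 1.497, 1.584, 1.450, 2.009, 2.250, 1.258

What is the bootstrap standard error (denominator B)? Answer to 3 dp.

SE* = 0.281

Bootstrap SE is the standard deviation of the 12 replicate standard deviations.
Mean of replicates: (1.308 + 1.779 + 1.490 + 1.597 + 1.320 + 1.554 + 1.497 + 1.584 + 1.450 + 2.009 + 2.250 + 1.258) / 12 = 19.0960 / 12 = 1.5913
Sum of squared deviations: (−0.2833)² + (+0.1877)² + (−0.1013)² + (+0.0057)² + (−0.2713)² + (−0.0373)² + (−0.0943)² + (−0.0073)² + (−0.1413)² + (+0.4177)² + (+0.6587)² + (−0.3333)² = 0.9491
Variance = 0.9491 / 12 = 0.0791
SE* = √0.0791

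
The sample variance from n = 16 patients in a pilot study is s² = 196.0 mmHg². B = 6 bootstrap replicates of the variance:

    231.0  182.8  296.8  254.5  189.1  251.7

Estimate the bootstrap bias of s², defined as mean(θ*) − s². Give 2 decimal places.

mean(θ*) = (231.0 + 182.8 + 296.8 + 254.5 + 189.1 + 251.7) / 6 = 234.317
bias = 234.317 − 196.0

bias = +38.32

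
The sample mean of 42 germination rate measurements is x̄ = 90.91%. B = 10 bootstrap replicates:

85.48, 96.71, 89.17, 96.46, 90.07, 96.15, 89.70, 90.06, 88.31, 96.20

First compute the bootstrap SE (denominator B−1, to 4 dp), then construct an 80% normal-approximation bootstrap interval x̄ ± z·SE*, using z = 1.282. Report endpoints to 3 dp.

(85.614, 96.206)

Mean of replicates = 91.8310; sum of squared deviations = 153.5665; SE* = √(153.5665/9) = 4.1307
Margin = 1.282 × 4.1307 = 5.2956
Interval: 90.91 ± 5.2956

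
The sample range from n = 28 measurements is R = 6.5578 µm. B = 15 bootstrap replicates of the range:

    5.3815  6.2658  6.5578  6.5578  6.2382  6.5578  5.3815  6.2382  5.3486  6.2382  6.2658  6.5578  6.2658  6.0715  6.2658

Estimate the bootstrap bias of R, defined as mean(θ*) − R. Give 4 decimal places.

bias = −0.4117

mean(θ*) = (5.3815 + 6.2658 + 6.5578 + 6.5578 + 6.2382 + 6.5578 + 5.3815 + 6.2382 + 5.3486 + 6.2382 + 6.2658 + 6.5578 + 6.2658 + 6.0715 + 6.2658) / 15 = 6.14614
bias = 6.14614 − 6.5578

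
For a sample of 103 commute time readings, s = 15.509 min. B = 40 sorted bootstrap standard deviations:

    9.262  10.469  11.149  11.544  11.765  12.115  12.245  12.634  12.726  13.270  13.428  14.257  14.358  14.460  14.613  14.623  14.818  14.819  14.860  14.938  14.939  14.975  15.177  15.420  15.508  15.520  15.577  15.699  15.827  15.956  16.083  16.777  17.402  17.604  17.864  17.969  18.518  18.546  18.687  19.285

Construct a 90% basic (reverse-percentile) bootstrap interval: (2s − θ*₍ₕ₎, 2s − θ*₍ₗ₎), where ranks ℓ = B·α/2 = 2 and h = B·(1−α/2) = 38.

(12.472, 20.549)

Percentile endpoints at ranks 2 and 38: θ*₍2₎ = 10.469, θ*₍38₎ = 18.546.
Basic interval reflects these around s:
  lower = 2 × 15.509 − 18.546 = 12.472
  upper = 2 × 15.509 − 10.469 = 20.549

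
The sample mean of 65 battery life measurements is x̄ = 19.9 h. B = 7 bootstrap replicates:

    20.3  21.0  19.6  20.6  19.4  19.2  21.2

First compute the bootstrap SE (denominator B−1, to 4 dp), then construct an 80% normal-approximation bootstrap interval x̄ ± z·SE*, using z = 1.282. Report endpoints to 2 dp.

Mean of replicates = 20.1857; sum of squared deviations = 3.8086; SE* = √(3.8086/6) = 0.7967
Margin = 1.282 × 0.7967 = 1.021
Interval: 19.9 ± 1.021

(18.88, 20.92)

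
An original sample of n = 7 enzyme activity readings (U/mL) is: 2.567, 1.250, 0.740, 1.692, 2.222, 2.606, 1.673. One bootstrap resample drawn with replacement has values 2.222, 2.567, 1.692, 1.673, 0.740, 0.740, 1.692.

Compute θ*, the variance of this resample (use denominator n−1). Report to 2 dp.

θ* = 0.47

Mean = 1.6180; sum of squared deviations = 2.8212
s² = 2.8212 / 6 = 0.4702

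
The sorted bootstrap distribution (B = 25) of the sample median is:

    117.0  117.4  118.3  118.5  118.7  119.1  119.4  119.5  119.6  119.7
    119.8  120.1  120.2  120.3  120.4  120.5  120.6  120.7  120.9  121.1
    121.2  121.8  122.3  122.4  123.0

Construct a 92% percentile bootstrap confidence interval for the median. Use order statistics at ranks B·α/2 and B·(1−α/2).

α = 0.08; lower rank = 25 × 0.040 = 1; upper rank = 25 × 0.960 = 24.
The 1st smallest replicate is 117.0; the 24th is 122.4.

(117.0, 122.4)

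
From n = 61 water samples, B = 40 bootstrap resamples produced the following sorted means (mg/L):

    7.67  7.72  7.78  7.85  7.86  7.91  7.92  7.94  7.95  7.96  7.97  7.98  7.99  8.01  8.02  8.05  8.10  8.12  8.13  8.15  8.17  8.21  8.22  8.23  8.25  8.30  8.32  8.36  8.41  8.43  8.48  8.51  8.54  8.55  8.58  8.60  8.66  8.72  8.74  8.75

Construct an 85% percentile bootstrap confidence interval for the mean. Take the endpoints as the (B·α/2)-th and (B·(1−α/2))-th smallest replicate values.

(7.78, 8.66)

α = 0.15; lower rank = 40 × 0.075 = 3; upper rank = 40 × 0.925 = 37.
The 3rd smallest replicate is 7.78; the 37th is 8.66.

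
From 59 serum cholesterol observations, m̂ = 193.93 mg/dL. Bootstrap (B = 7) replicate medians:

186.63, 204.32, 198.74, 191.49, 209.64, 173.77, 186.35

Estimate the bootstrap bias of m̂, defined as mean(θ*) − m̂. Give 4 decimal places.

bias = −0.9386

mean(θ*) = (186.63 + 204.32 + 198.74 + 191.49 + 209.64 + 173.77 + 186.35) / 7 = 192.99143
bias = 192.99143 − 193.93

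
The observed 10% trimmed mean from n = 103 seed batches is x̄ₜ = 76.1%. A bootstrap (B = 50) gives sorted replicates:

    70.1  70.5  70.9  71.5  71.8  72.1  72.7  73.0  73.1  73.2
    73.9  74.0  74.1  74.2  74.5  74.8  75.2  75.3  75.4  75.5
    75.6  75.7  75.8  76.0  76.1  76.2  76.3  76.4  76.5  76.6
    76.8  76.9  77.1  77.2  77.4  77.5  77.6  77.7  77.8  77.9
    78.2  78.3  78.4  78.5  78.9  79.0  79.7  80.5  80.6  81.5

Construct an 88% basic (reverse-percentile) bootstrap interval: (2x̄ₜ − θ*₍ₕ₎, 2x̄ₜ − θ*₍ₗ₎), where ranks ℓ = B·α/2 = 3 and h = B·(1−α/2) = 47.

Percentile endpoints at ranks 3 and 47: θ*₍3₎ = 70.9, θ*₍47₎ = 79.7.
Basic interval reflects these around x̄ₜ:
  lower = 2 × 76.1 − 79.7 = 72.5
  upper = 2 × 76.1 − 70.9 = 81.3

(72.5, 81.3)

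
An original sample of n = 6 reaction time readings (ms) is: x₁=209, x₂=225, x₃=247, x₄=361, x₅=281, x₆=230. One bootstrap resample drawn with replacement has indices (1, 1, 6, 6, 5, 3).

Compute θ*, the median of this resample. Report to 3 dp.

Resample values: 209, 209, 230, 230, 281, 247.
Sorted: 209, 209, 230, 230, 247, 281
Median = average of the two middle values = 230.000

θ* = 230.000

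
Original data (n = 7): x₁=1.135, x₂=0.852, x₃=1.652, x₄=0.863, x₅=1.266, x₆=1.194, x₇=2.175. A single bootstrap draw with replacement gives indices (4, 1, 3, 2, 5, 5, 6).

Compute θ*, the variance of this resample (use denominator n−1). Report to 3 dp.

θ* = 0.075

Resample values: 0.863, 1.135, 1.652, 0.852, 1.266, 1.266, 1.194.
Mean = 1.1754; sum of squared deviations = 0.4477
s² = 0.4477 / 6 = 0.0746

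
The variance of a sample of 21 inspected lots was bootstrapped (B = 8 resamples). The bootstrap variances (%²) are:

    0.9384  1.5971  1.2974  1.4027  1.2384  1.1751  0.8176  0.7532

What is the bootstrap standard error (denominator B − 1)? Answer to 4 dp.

Bootstrap SE is the standard deviation of the 8 replicate variances.
Mean of replicates: (0.9384 + 1.5971 + 1.2974 + 1.4027 + 1.2384 + 1.1751 + 0.8176 + 0.7532) / 8 = 9.21990 / 8 = 1.15249
Sum of squared deviations: (−0.21409)² + (+0.44461)² + (+0.14491)² + (+0.25021)² + (+0.08591)² + (+0.02261)² + (−0.33489)² + (−0.39929)² = 0.60659
Variance = 0.60659 / 7 = 0.08666
SE* = √0.08666

SE* = 0.2944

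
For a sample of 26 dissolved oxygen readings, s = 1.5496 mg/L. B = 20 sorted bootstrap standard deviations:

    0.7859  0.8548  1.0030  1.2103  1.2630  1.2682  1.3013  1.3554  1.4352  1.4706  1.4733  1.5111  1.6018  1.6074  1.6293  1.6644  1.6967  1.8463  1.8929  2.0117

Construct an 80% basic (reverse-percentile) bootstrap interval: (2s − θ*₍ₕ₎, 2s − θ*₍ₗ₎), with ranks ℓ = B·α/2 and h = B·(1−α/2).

(1.2529, 2.2444)

Percentile endpoints at ranks 2 and 18: θ*₍2₎ = 0.8548, θ*₍18₎ = 1.8463.
Basic interval reflects these around s:
  lower = 2 × 1.5496 − 1.8463 = 1.2529
  upper = 2 × 1.5496 − 0.8548 = 2.2444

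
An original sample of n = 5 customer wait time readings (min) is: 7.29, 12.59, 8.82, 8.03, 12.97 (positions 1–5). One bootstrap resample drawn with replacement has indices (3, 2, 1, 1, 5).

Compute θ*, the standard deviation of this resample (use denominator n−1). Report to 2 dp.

θ* = 2.80

Resample values: 8.82, 12.59, 7.29, 7.29, 12.97.
Mean = 9.7920; sum of squared deviations = 31.3933
s² = 31.3933 / 4 = 7.8483
s = √7.8483 = 2.80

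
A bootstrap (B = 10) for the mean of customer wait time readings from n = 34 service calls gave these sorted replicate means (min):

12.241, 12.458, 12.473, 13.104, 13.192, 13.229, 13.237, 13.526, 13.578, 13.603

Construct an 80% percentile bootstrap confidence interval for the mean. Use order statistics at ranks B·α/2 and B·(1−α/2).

α = 0.20; lower rank = 10 × 0.100 = 1; upper rank = 10 × 0.900 = 9.
The 1st smallest replicate is 12.241; the 9th is 13.578.

(12.241, 13.578)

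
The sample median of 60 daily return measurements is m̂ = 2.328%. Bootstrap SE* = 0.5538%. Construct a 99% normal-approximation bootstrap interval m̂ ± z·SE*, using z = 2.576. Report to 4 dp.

(0.9014, 3.7546)

Margin = 2.576 × 0.5538 = 1.42659
Interval: 2.328 ± 1.42659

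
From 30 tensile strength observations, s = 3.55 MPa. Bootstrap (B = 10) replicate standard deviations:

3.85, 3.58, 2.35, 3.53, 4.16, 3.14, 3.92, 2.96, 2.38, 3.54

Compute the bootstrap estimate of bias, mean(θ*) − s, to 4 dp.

bias = −0.2090

mean(θ*) = (3.85 + 3.58 + 2.35 + 3.53 + 4.16 + 3.14 + 3.92 + 2.96 + 2.38 + 3.54) / 10 = 3.34100
bias = 3.34100 − 3.55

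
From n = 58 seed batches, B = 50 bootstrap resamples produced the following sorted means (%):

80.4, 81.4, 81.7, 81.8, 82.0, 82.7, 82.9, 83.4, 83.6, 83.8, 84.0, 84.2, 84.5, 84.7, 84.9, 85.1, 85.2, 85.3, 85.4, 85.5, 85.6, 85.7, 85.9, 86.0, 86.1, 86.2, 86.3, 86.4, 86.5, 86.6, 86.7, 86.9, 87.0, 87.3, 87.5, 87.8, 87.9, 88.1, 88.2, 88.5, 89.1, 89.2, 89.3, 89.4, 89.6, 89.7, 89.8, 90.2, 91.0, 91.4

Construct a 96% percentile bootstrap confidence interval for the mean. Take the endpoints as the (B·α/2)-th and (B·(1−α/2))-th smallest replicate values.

α = 0.04; lower rank = 50 × 0.020 = 1; upper rank = 50 × 0.980 = 49.
The 1st smallest replicate is 80.4; the 49th is 91.0.

(80.4, 91.0)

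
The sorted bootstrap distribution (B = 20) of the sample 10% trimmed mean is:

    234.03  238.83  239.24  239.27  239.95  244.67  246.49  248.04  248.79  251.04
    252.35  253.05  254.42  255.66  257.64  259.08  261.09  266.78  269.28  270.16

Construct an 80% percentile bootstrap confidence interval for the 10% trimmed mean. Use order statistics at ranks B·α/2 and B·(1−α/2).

α = 0.20; lower rank = 20 × 0.100 = 2; upper rank = 20 × 0.900 = 18.
The 2nd smallest replicate is 238.83; the 18th is 266.78.

(238.83, 266.78)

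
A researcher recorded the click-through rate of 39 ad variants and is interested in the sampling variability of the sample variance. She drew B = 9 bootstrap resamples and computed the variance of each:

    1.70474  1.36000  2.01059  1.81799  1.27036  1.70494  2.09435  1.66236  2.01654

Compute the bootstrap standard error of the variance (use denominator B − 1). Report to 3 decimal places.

Bootstrap SE is the standard deviation of the 9 replicate variances.
Mean of replicates: (1.70474 + 1.36000 + 2.01059 + 1.81799 + 1.27036 + 1.70494 + 2.09435 + 1.66236 + 2.01654) / 9 = 15.641870 / 9 = 1.737986
Sum of squared deviations: (−0.033246)² + (−0.377986)² + (+0.272604)² + (+0.080004)² + (−0.467626)² + (−0.033046)² + (+0.356364)² + (−0.075626)² + (+0.278554)² = 0.654765
Variance = 0.654765 / 8 = 0.081846
SE* = √0.081846

SE* = 0.286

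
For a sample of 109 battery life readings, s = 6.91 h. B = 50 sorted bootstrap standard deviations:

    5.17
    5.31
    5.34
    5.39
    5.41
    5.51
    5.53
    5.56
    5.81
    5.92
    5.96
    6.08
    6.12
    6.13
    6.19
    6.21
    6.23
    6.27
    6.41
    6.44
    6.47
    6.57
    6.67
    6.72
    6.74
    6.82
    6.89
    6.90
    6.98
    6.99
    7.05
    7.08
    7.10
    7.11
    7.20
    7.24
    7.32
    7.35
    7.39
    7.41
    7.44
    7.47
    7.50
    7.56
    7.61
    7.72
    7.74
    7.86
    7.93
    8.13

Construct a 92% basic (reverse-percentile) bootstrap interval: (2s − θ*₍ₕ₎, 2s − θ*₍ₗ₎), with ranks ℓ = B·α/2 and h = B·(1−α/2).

(5.96, 8.51)

Percentile endpoints at ranks 2 and 48: θ*₍2₎ = 5.31, θ*₍48₎ = 7.86.
Basic interval reflects these around s:
  lower = 2 × 6.91 − 7.86 = 5.96
  upper = 2 × 6.91 − 5.31 = 8.51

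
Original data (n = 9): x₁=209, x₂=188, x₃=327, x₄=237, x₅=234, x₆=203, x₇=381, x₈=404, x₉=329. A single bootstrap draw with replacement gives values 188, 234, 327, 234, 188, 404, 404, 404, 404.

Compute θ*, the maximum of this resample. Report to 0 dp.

Maximum = 404

θ* = 404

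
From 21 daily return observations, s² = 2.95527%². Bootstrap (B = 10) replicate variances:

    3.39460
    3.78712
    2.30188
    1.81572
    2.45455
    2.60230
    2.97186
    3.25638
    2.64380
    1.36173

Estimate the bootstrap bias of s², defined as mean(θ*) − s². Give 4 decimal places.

bias = −0.2963

mean(θ*) = (3.39460 + 3.78712 + 2.30188 + 1.81572 + 2.45455 + 2.60230 + 2.97186 + 3.25638 + 2.64380 + 1.36173) / 10 = 2.65899
bias = 2.65899 − 2.95527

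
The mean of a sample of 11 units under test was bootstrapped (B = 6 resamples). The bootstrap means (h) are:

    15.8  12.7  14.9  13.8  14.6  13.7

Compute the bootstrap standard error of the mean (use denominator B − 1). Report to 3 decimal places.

Bootstrap SE is the standard deviation of the 6 replicate means.
Mean of replicates: (15.8 + 12.7 + 14.9 + 13.8 + 14.6 + 13.7) / 6 = 85.5000 / 6 = 14.2500
Sum of squared deviations: (+1.5500)² + (−1.5500)² + (+0.6500)² + (−0.4500)² + (+0.3500)² + (−0.5500)² = 5.8550
Variance = 5.8550 / 5 = 1.1710
SE* = √1.1710

SE* = 1.082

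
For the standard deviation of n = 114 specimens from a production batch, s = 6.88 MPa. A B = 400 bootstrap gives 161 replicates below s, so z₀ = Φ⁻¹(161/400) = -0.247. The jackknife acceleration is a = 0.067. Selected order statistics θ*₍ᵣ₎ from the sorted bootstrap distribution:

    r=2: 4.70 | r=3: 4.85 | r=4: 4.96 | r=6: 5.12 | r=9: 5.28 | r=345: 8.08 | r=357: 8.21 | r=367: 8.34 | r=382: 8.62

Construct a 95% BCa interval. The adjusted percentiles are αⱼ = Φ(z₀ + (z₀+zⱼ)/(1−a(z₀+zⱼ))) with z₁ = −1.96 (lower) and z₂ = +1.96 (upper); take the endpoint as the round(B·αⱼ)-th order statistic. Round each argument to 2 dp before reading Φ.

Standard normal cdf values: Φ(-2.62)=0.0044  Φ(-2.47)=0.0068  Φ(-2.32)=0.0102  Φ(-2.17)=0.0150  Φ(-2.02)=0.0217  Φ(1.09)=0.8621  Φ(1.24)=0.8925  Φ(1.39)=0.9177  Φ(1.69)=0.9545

Lower: z₀ + z₁ = -0.247 + (-1.960) = -2.207; 1 − a(z₀+z₁) = 1 − (0.067)(-2.207) = 1.1479; argument = -0.247 + (-2.207)/1.1479 = -2.1697 → -2.17.
α₁ = Φ(-2.17) = 0.0150; rank = round(400 × 0.0150) = 6; θ*₍6₎ = 5.12.
Upper: z₀ + z₂ = 1.713; 1 − a(z₀+z₂) = 0.8852; argument = 1.6881 → 1.69; α₂ = 0.9545; rank = 382; θ*₍382₎ = 8.62.

(5.12, 8.62)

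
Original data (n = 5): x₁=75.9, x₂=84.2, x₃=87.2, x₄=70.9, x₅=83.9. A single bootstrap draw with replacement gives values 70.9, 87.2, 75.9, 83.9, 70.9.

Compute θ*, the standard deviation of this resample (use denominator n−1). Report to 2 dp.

θ* = 7.49

Mean = 77.7600; sum of squared deviations = 224.3920
s² = 224.3920 / 4 = 56.0980
s = √56.0980 = 7.49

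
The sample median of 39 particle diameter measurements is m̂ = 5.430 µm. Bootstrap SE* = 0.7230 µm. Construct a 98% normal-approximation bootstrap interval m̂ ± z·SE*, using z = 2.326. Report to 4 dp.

Margin = 2.326 × 0.7230 = 1.68170
Interval: 5.430 ± 1.68170

(3.7483, 7.1117)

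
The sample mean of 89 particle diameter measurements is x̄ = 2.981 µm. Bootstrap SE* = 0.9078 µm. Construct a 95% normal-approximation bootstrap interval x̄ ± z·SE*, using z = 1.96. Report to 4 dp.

Margin = 1.96 × 0.9078 = 1.77929
Interval: 2.981 ± 1.77929

(1.2017, 4.7603)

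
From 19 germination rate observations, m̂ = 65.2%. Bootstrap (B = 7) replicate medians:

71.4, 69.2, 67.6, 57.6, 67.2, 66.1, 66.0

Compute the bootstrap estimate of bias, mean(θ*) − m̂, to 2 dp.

mean(θ*) = (71.4 + 69.2 + 67.6 + 57.6 + 67.2 + 66.1 + 66.0) / 7 = 66.443
bias = 66.443 − 65.2

bias = +1.24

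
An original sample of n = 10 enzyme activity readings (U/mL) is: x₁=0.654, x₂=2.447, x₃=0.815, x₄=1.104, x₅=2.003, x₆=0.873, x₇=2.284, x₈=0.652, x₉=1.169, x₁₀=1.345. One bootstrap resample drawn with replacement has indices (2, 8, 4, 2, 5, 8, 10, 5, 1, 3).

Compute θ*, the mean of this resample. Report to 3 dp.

θ* = 1.412

Resample values: 2.447, 0.652, 1.104, 2.447, 2.003, 0.652, 1.345, 2.003, 0.654, 0.815.
Mean = (2.447 + 0.652 + 1.104 + 2.447 + 2.003 + 0.652 + 1.345 + 2.003 + 0.654 + 0.815) / 10 = 14.1220 / 10 = 1.412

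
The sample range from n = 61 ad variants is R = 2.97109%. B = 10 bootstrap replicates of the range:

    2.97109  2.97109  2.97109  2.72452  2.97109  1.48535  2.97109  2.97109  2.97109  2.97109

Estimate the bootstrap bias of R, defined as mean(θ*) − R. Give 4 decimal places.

mean(θ*) = (2.97109 + 2.97109 + 2.97109 + 2.72452 + 2.97109 + 1.48535 + 2.97109 + 2.97109 + 2.97109 + 2.97109) / 10 = 2.79786
bias = 2.79786 − 2.97109

bias = −0.1732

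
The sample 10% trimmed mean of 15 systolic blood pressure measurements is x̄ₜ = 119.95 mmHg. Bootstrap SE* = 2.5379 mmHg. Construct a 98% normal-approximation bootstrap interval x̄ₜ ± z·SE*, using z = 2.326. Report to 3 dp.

(114.047, 125.853)

Margin = 2.326 × 2.5379 = 5.9032
Interval: 119.95 ± 5.9032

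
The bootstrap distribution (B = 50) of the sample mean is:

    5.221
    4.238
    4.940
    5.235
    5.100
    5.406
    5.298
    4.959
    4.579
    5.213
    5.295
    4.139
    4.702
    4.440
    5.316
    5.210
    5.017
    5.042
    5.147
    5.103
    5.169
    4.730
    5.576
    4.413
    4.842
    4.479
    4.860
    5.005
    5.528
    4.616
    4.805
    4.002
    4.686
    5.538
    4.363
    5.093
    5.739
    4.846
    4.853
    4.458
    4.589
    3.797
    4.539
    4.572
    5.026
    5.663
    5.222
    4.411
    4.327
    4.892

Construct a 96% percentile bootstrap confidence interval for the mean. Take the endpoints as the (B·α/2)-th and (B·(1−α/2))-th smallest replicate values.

(3.797, 5.663)

Sorted replicates: 3.797, 4.002, 4.139, 4.238, 4.327, 4.363, 4.411, 4.413, 4.440, 4.458, 4.479, 4.539, 4.572, 4.579, 4.589, 4.616, 4.686, 4.702, 4.730, 4.805, 4.842, 4.846, 4.853, 4.860, 4.892, 4.940, 4.959, 5.005, 5.017, 5.026, 5.042, 5.093, 5.100, 5.103, 5.147, 5.169, 5.210, 5.213, 5.221, 5.222, 5.235, 5.295, 5.298, 5.316, 5.406, 5.528, 5.538, 5.576, 5.663, 5.739
α = 0.04; lower rank = 50 × 0.020 = 1; upper rank = 50 × 0.980 = 49.
The 1st smallest replicate is 3.797; the 49th is 5.663.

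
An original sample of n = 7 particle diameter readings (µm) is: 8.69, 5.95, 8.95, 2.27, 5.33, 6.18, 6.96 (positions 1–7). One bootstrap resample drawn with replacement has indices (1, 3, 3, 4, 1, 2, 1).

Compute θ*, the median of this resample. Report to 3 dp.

θ* = 8.690

Resample values: 8.69, 8.95, 8.95, 2.27, 8.69, 5.95, 8.69.
Sorted: 2.27, 5.95, 8.69, 8.69, 8.69, 8.95, 8.95
Median = middle value = 8.690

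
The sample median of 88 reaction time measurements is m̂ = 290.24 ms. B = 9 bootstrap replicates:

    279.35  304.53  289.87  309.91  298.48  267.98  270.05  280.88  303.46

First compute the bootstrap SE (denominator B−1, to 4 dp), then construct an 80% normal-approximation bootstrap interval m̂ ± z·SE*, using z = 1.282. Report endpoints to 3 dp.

Mean of replicates = 289.3900; sum of squared deviations = 1936.7588; SE* = √(1936.7588/8) = 15.5594
Margin = 1.282 × 15.5594 = 19.9472
Interval: 290.24 ± 19.9472

(270.293, 310.187)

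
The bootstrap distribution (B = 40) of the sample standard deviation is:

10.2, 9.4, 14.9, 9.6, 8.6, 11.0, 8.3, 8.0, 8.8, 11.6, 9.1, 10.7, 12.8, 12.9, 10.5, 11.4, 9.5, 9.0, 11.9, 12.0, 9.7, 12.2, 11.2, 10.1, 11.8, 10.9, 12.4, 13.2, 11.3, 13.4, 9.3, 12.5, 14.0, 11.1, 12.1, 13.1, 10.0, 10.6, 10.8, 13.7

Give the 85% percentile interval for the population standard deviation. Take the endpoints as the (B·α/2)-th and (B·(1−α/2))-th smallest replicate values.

(8.6, 13.4)

Sorted replicates: 8.0, 8.3, 8.6, 8.8, 9.0, 9.1, 9.3, 9.4, 9.5, 9.6, 9.7, 10.0, 10.1, 10.2, 10.5, 10.6, 10.7, 10.8, 10.9, 11.0, 11.1, 11.2, 11.3, 11.4, 11.6, 11.8, 11.9, 12.0, 12.1, 12.2, 12.4, 12.5, 12.8, 12.9, 13.1, 13.2, 13.4, 13.7, 14.0, 14.9
α = 0.15; lower rank = 40 × 0.075 = 3; upper rank = 40 × 0.925 = 37.
The 3rd smallest replicate is 8.6; the 37th is 13.4.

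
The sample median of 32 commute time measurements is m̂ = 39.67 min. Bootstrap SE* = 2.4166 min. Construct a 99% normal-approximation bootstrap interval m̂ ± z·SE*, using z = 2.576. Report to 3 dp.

Margin = 2.576 × 2.4166 = 6.2252
Interval: 39.67 ± 6.2252

(33.445, 45.895)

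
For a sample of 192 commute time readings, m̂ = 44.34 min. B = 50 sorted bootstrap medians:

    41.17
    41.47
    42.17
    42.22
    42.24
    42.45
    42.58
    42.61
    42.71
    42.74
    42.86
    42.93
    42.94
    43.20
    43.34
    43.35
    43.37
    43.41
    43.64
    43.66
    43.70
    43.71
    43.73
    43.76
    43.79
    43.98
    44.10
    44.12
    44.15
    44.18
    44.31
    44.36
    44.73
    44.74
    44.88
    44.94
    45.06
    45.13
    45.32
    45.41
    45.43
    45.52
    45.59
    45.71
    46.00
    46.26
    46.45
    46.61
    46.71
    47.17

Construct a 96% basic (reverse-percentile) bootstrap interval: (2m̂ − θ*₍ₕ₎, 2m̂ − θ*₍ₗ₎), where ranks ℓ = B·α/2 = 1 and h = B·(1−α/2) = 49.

(41.97, 47.51)

Percentile endpoints at ranks 1 and 49: θ*₍1₎ = 41.17, θ*₍49₎ = 46.71.
Basic interval reflects these around m̂:
  lower = 2 × 44.34 − 46.71 = 41.97
  upper = 2 × 44.34 − 41.17 = 47.51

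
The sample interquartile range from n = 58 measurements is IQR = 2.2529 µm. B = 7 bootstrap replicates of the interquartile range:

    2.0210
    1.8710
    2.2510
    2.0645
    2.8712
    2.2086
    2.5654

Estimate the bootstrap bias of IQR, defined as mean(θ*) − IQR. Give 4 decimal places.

mean(θ*) = (2.0210 + 1.8710 + 2.2510 + 2.0645 + 2.8712 + 2.2086 + 2.5654) / 7 = 2.26467
bias = 2.26467 − 2.2529

bias = +0.0118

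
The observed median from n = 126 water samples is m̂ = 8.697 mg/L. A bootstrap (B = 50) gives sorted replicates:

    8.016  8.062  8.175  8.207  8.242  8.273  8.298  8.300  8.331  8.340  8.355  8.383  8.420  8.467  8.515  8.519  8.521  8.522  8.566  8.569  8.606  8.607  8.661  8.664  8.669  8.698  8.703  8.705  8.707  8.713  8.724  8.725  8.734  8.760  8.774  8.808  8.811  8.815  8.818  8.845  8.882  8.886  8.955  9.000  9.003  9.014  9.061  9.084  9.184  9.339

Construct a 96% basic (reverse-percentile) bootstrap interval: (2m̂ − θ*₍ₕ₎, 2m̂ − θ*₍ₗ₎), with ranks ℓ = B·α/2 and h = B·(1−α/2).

Percentile endpoints at ranks 1 and 49: θ*₍1₎ = 8.016, θ*₍49₎ = 9.184.
Basic interval reflects these around m̂:
  lower = 2 × 8.697 − 9.184 = 8.210
  upper = 2 × 8.697 − 8.016 = 9.378

(8.210, 9.378)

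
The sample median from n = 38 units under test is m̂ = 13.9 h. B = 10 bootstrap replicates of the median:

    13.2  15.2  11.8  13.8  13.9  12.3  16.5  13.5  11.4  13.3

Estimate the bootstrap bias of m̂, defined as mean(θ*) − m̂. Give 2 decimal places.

mean(θ*) = (13.2 + 15.2 + 11.8 + 13.8 + 13.9 + 12.3 + 16.5 + 13.5 + 11.4 + 13.3) / 10 = 13.490
bias = 13.490 − 13.9

bias = −0.41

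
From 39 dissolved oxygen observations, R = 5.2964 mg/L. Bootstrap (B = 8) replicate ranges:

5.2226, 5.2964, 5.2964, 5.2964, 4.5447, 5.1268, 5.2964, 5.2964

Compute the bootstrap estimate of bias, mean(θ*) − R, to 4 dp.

bias = −0.1244

mean(θ*) = (5.2226 + 5.2964 + 5.2964 + 5.2964 + 4.5447 + 5.1268 + 5.2964 + 5.2964) / 8 = 5.17201
bias = 5.17201 − 5.2964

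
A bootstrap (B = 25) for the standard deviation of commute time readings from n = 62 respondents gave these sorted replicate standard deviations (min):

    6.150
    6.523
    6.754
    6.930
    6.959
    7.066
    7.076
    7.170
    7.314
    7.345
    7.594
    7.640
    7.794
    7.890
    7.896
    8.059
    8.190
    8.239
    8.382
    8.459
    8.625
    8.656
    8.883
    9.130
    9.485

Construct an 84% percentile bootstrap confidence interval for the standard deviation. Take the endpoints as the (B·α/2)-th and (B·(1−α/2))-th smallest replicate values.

α = 0.16; lower rank = 25 × 0.080 = 2; upper rank = 25 × 0.920 = 23.
The 2nd smallest replicate is 6.523; the 23rd is 8.883.

(6.523, 8.883)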